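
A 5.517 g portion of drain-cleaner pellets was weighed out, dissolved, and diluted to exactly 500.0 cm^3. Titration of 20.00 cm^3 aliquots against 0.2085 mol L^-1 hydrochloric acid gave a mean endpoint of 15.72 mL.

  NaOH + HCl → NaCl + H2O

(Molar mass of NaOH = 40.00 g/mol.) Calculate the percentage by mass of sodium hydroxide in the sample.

59.41 %

n(HCl) per titration = 0.01572 × 0.2085 = 3.278 × 10^-3 mol
n(NaOH) in each aliquot = 3.278 × 10^-3 mol (1:1 ratio)
n(NaOH) in the whole flask = 3.278 × 10^-3 × 500.0/20.00 = 0.08194 mol
mass of NaOH = 0.08194 × 40.00 = 3.278 g
% NaOH = 3.278 / 5.517 × 100 = 59.41 %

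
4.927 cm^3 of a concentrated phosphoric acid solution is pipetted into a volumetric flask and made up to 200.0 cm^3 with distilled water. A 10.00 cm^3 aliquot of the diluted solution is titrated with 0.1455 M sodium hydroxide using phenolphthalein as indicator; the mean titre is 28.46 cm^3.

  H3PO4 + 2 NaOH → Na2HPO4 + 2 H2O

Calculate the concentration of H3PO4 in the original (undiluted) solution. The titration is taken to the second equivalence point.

n(NaOH) = 0.02846 × 0.1455 = 4.141 × 10^-3 mol
From the 1:2 ratio, n(H3PO4) in the aliquot = 1/2 × 4.141 × 10^-3 = 2.070 × 10^-3 mol
[H3PO4]_dilute = 2.070 × 10^-3 / 0.01000 = 0.2070 mol/L
Dilution factor = 200.0 / 4.927 = 40.59
[H3PO4]_stock = 0.2070 × 40.59 = 8.405 mol/L

8.405 M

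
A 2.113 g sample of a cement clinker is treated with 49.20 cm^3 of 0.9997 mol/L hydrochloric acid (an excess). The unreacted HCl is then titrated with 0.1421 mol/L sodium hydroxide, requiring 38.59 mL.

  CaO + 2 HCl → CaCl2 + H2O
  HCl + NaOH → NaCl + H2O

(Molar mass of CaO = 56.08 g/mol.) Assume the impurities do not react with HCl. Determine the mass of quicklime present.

n(HCl) added = 0.04920 × 0.9997 = 0.04919 mol
n(NaOH) used in back-titration = 0.03859 × 0.1421 = 5.484 × 10^-3 mol
n(HCl) left over = 5.484 × 10^-3 mol (1:1 ratio)
n(HCl) consumed by analyte = 0.04919 − 5.484 × 10^-3 = 0.04370 mol
From the 1:2 ratio, n(CaO) = 1/2 × 0.04370 = 0.02185 mol
mass of CaO = 0.02185 × 56.08 = 1.225 g

1.225 g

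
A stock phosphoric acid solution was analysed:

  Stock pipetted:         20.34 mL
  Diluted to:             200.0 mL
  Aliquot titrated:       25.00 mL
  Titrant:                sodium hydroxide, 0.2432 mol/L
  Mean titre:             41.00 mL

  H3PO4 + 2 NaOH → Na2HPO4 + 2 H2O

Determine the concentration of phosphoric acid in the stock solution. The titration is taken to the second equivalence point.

1.961 mol/L

n(NaOH) = 0.04100 × 0.2432 = 9.971 × 10^-3 mol
From the 1:2 ratio, n(H3PO4) in the aliquot = 1/2 × 9.971 × 10^-3 = 4.986 × 10^-3 mol
[H3PO4]_dilute = 4.986 × 10^-3 / 0.02500 = 0.1994 mol/L
Dilution factor = 200.0 / 20.34 = 9.833
[H3PO4]_stock = 0.1994 × 9.833 = 1.961 mol/L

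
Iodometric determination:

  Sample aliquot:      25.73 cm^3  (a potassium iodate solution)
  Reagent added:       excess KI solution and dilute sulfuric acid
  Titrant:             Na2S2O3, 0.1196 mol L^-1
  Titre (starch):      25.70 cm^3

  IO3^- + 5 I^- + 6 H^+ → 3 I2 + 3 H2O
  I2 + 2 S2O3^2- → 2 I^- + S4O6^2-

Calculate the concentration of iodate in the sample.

n(S2O3^2-) = 0.02570 × 0.1196 = 3.074 × 10^-3 mol
n(I2) = n(S2O3^2-)/2 = 1.537 × 10^-3 mol
From the 1:3 ratio, n(IO3^-) in the aliquot = 1/3 × 1.537 × 10^-3 = 5.123 × 10^-4 mol
[IO3^-] = 5.123 × 10^-4 / 0.02573 = 0.01991 mol/L

0.01991 mol/L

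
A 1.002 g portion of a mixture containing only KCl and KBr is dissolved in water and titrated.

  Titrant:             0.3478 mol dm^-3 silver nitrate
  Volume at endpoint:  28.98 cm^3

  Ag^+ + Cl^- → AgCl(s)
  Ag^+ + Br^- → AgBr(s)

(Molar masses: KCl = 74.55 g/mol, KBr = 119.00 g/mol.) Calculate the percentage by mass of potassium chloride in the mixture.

33.05 %

n(AgNO3) = 0.02898 × 0.3478 = 0.01008 mol
Let x = n(KCl), y = n(KBr).
Titrant: 1x + 1y = 0.01008;  mass: 74.55x + 119.00y = 1.002
Solving, x = 4.442 × 10^-3 mol, y = 5.638 × 10^-3 mol
mass of KCl = 4.442 × 10^-3 × 74.55 = 0.3311 g
% KCl = 0.3311 / 1.002 × 100 = 33.05 %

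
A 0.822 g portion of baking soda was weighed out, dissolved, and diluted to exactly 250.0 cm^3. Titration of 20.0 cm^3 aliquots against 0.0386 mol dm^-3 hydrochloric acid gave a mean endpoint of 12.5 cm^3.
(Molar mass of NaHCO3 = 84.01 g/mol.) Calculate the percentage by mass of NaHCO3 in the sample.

NaHCO3 + HCl → NaCl + H2O + CO2
n(HCl) per titration = 0.0125 × 0.0386 = 4.83 × 10^-4 mol
n(NaHCO3) in each aliquot = 4.83 × 10^-4 mol (1:1 ratio)
n(NaHCO3) in the whole flask = 4.83 × 10^-4 × 250.0/20.0 = 6.03 × 10^-3 mol
mass of NaHCO3 = 6.03 × 10^-3 × 84.01 = 0.507 g
% NaHCO3 = 0.507 / 0.822 × 100 = 61.6 %

61.6 %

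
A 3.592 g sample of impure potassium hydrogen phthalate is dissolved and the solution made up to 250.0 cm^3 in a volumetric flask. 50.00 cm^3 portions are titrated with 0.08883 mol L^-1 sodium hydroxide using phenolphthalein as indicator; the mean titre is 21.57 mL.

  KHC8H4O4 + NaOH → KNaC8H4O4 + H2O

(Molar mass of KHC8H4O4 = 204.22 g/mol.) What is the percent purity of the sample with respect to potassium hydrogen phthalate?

54.47 %

n(NaOH) per titration = 0.02157 × 0.08883 = 1.916 × 10^-3 mol
n(KHC8H4O4) in each aliquot = 1.916 × 10^-3 mol (1:1 ratio)
n(KHC8H4O4) in the whole flask = 1.916 × 10^-3 × 250.0/50.00 = 9.580 × 10^-3 mol
mass of KHC8H4O4 = 9.580 × 10^-3 × 204.22 = 1.956 g
% KHC8H4O4 = 1.956 / 3.592 × 100 = 54.47 %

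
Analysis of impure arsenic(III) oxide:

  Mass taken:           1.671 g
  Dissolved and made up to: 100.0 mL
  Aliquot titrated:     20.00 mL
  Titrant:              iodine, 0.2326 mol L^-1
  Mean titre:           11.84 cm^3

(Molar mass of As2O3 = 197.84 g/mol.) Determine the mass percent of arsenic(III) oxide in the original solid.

As2O3 + 2 I2 + 2 H2O → As2O5 + 4 HI
n(I2) per titration = 0.01184 × 0.2326 = 2.754 × 10^-3 mol
From the 1:2 ratio, n(As2O3) in each aliquot = 1/2 × 2.754 × 10^-3 = 1.377 × 10^-3 mol
n(As2O3) in the whole flask = 1.377 × 10^-3 × 100.0/20.00 = 6.885 × 10^-3 mol
mass of As2O3 = 6.885 × 10^-3 × 197.84 = 1.362 g
% As2O3 = 1.362 / 1.671 × 100 = 81.52 %

81.52 %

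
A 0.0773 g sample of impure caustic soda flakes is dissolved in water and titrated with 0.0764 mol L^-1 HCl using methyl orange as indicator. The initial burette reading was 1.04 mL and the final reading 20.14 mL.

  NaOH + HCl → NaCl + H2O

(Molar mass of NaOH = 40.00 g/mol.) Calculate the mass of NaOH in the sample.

n(HCl) = 0.0191 L × 0.0764 mol/L = 1.46 × 10^-3 mol
n(NaOH) = 1.46 × 10^-3 mol (1:1 ratio)
mass of NaOH = 1.46 × 10^-3 × 40.00 g/mol = 0.0584 g

0.0584 g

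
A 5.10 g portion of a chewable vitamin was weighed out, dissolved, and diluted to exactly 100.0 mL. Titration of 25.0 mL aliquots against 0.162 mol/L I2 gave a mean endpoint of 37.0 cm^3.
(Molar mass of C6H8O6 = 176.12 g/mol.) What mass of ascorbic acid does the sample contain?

4.22 g

C6H8O6 + I2 → C6H6O6 + 2 HI
n(I2) per titration = 0.0370 × 0.162 = 5.99 × 10^-3 mol
n(C6H8O6) in each aliquot = 5.99 × 10^-3 mol (1:1 ratio)
n(C6H8O6) in the whole flask = 5.99 × 10^-3 × 100.0/25.0 = 0.0240 mol
mass of C6H8O6 = 0.0240 × 176.12 = 4.22 g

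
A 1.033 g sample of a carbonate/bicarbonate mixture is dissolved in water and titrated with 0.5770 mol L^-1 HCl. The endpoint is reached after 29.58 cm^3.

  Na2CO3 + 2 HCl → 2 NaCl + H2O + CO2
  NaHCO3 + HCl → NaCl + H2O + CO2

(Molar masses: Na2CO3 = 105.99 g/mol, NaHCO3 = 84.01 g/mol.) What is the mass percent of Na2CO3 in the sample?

66.31 %

n(HCl) = 0.02958 × 0.5770 = 0.01707 mol
Let x = n(Na2CO3), y = n(NaHCO3).
Titrant: 2x + 1y = 0.01707;  mass: 105.99x + 84.01y = 1.033
Solving, x = 6.462 × 10^-3 mol, y = 4.143 × 10^-3 mol
mass of Na2CO3 = 6.462 × 10^-3 × 105.99 = 0.6849 g
% Na2CO3 = 0.6849 / 1.033 × 100 = 66.31 %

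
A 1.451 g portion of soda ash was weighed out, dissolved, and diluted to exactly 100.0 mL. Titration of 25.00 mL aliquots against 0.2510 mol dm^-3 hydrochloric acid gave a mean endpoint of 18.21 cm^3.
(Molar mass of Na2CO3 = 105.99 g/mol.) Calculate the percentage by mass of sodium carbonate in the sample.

Na2CO3 + 2 HCl → 2 NaCl + H2O + CO2
n(HCl) per titration = 0.01821 × 0.2510 = 4.571 × 10^-3 mol
From the 1:2 ratio, n(Na2CO3) in each aliquot = 1/2 × 4.571 × 10^-3 = 2.285 × 10^-3 mol
n(Na2CO3) in the whole flask = 2.285 × 10^-3 × 100.0/25.00 = 9.141 × 10^-3 mol
mass of Na2CO3 = 9.141 × 10^-3 × 105.99 = 0.9689 g
% Na2CO3 = 0.9689 / 1.451 × 100 = 66.77 %

66.77 %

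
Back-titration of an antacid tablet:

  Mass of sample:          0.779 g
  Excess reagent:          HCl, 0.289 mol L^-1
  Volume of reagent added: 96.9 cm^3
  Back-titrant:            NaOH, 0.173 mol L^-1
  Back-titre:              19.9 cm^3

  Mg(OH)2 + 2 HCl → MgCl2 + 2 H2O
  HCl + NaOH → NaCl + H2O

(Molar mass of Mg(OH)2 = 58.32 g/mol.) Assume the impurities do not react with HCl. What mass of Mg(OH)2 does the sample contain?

0.716 g

n(HCl) added = 0.0969 × 0.289 = 0.0280 mol
n(NaOH) used in back-titration = 0.0199 × 0.173 = 3.44 × 10^-3 mol
n(HCl) left over = 3.44 × 10^-3 mol (1:1 ratio)
n(HCl) consumed by analyte = 0.0280 − 3.44 × 10^-3 = 0.0246 mol
From the 1:2 ratio, n(Mg(OH)2) = 1/2 × 0.0246 = 0.0123 mol
mass of Mg(OH)2 = 0.0123 × 58.32 = 0.716 g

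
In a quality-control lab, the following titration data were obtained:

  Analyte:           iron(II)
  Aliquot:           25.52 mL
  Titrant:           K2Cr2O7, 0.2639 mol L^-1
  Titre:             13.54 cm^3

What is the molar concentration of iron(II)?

Cr2O7^2- + 6 Fe^2+ + 14 H^+ → 2 Cr^3+ + 6 Fe^3+ + 7 H2O
n(K2Cr2O7) = 0.01354 L × 0.2639 mol/L = 3.573 × 10^-3 mol
From the 6:1 mole ratio, n(Fe2+) = 6/1 × 3.573 × 10^-3 = 0.02144 mol
[Fe2+] = 0.02144 mol / 0.02552 L = 0.8401 mol/L

0.8401 mol/L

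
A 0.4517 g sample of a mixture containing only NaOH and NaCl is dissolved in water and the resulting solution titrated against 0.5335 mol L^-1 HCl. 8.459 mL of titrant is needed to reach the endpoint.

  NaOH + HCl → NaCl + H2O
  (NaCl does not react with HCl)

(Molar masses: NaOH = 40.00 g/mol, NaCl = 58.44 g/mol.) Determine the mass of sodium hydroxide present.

n(HCl) = 0.008459 × 0.5335 = 4.513 × 10^-3 mol
Let x = n(NaOH), y = n(NaCl).
Titrant: 1x = 4.513 × 10^-3;  mass: 40.00x + 58.44y = 0.4517
Solving, x = 4.513 × 10^-3 mol, y = 4.640 × 10^-3 mol
mass of NaOH = 4.513 × 10^-3 × 40.00 = 0.1805 g

0.1805 g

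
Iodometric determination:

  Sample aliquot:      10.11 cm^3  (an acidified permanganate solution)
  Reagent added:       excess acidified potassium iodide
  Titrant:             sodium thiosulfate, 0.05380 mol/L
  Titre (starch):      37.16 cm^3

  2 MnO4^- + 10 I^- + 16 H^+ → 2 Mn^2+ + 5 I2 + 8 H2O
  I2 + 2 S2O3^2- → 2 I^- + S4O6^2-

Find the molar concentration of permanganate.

0.03955 mol/L

n(S2O3^2-) = 0.03716 × 0.05380 = 1.999 × 10^-3 mol
n(I2) = n(S2O3^2-)/2 = 9.996 × 10^-4 mol
From the 2:5 ratio, n(MnO4^-) in the aliquot = 2/5 × 9.996 × 10^-4 = 3.998 × 10^-4 mol
[MnO4^-] = 3.998 × 10^-4 / 0.01011 = 0.03955 mol/L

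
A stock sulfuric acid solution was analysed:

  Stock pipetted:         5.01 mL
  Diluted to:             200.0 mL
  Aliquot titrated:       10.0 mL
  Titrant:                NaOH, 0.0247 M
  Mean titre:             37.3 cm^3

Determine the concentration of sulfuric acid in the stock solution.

H2SO4 + 2 NaOH → Na2SO4 + 2 H2O
n(NaOH) = 0.0373 × 0.0247 = 9.21 × 10^-4 mol
From the 1:2 ratio, n(H2SO4) in the aliquot = 1/2 × 9.21 × 10^-4 = 4.61 × 10^-4 mol
[H2SO4]_dilute = 4.61 × 10^-4 / 0.0100 = 0.0461 mol/L
Dilution factor = 200.0 / 5.01 = 39.92
[H2SO4]_stock = 0.0461 × 39.92 = 1.84 mol/L

1.84 M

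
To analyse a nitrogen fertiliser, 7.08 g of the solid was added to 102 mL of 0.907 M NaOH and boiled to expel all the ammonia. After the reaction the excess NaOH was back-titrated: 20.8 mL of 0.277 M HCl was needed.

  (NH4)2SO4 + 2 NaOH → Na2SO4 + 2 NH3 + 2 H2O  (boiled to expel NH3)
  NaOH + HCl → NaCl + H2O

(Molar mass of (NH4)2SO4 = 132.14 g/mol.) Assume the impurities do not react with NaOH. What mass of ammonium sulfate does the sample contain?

n(NaOH) added = 0.102 × 0.907 = 0.0925 mol
n(HCl) used in back-titration = 0.0208 × 0.277 = 5.76 × 10^-3 mol
n(NaOH) left over = 5.76 × 10^-3 mol (1:1 ratio)
n(NaOH) consumed by analyte = 0.0925 − 5.76 × 10^-3 = 0.0868 mol
From the 1:2 ratio, n((NH4)2SO4) = 1/2 × 0.0868 = 0.0434 mol
mass of (NH4)2SO4 = 0.0434 × 132.14 = 5.73 g

5.73 g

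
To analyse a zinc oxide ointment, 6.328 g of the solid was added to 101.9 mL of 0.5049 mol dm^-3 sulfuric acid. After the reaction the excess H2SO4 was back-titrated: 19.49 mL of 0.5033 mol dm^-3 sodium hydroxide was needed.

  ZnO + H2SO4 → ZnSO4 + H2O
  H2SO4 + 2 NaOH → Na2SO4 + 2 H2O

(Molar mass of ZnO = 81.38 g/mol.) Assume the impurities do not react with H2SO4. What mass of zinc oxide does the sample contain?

3.788 g

n(H2SO4) added = 0.1019 × 0.5049 = 0.05145 mol
n(NaOH) used in back-titration = 0.01949 × 0.5033 = 9.809 × 10^-3 mol
From the 1:2 ratio, n(H2SO4) left over = 1/2 × 9.809 × 10^-3 = 4.905 × 10^-3 mol
n(H2SO4) consumed by analyte = 0.05145 − 4.905 × 10^-3 = 0.04654 mol
n(ZnO) = 0.04654 mol (1:1 ratio)
mass of ZnO = 0.04654 × 81.38 = 3.788 g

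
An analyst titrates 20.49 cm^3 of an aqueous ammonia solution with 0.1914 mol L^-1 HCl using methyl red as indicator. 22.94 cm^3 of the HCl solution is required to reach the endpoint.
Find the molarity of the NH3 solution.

0.2143 mol/L

NH3 + HCl → NH4Cl
n(HCl) = 0.02294 L × 0.1914 mol/L = 4.391 × 10^-3 mol
n(NH3) = 4.391 × 10^-3 mol (1:1 mole ratio)
[NH3] = 4.391 × 10^-3 mol / 0.02049 L = 0.2143 mol/L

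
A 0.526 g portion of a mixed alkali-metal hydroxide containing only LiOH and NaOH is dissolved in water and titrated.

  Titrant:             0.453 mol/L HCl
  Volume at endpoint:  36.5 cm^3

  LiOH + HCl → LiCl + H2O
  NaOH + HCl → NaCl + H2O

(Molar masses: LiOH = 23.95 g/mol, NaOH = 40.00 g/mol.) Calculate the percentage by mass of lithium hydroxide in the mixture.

n(HCl) = 0.0365 × 0.453 = 0.0165 mol
Let x = n(LiOH), y = n(NaOH).
Titrant: 1x + 1y = 0.0165;  mass: 23.95x + 40.00y = 0.526
Solving, x = 8.43 × 10^-3 mol, y = 8.10 × 10^-3 mol
mass of LiOH = 8.43 × 10^-3 × 23.95 = 0.202 g
% LiOH = 0.202 / 0.526 × 100 = 38.4 %

38.4 %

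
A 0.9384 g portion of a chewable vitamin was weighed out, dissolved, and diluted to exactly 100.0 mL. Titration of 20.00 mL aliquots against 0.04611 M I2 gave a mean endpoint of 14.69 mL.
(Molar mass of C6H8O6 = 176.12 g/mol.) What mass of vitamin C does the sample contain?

C6H8O6 + I2 → C6H6O6 + 2 HI
n(I2) per titration = 0.01469 × 0.04611 = 6.774 × 10^-4 mol
n(C6H8O6) in each aliquot = 6.774 × 10^-4 mol (1:1 ratio)
n(C6H8O6) in the whole flask = 6.774 × 10^-4 × 100.0/20.00 = 3.387 × 10^-3 mol
mass of C6H8O6 = 3.387 × 10^-3 × 176.12 = 0.5965 g

0.5965 g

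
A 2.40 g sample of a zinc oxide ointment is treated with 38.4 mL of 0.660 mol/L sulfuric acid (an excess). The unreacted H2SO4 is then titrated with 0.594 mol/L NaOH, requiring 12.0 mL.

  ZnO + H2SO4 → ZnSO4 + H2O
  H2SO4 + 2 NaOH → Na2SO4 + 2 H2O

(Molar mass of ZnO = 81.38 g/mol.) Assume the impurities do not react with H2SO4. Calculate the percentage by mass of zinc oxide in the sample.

73.9 %

n(H2SO4) added = 0.0384 × 0.660 = 0.0253 mol
n(NaOH) used in back-titration = 0.0120 × 0.594 = 7.13 × 10^-3 mol
From the 1:2 ratio, n(H2SO4) left over = 1/2 × 7.13 × 10^-3 = 3.56 × 10^-3 mol
n(H2SO4) consumed by analyte = 0.0253 − 3.56 × 10^-3 = 0.0218 mol
n(ZnO) = 0.0218 mol (1:1 ratio)
mass of ZnO = 0.0218 × 81.38 = 1.77 g
% ZnO = 1.77 / 2.40 × 100 = 73.9 %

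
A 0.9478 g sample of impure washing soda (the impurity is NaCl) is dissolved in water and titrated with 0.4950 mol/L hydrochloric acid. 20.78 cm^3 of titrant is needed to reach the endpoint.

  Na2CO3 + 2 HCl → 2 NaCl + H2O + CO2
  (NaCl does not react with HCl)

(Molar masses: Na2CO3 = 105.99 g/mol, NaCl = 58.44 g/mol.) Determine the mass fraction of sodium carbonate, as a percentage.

57.51 %

n(HCl) = 0.02078 × 0.4950 = 0.01029 mol
Let x = n(Na2CO3), y = n(NaCl).
Titrant: 2x = 0.01029;  mass: 105.99x + 58.44y = 0.9478
Solving, x = 5.143 × 10^-3 mol, y = 6.891 × 10^-3 mol
mass of Na2CO3 = 5.143 × 10^-3 × 105.99 = 0.5451 g
% Na2CO3 = 0.5451 / 0.9478 × 100 = 57.51 %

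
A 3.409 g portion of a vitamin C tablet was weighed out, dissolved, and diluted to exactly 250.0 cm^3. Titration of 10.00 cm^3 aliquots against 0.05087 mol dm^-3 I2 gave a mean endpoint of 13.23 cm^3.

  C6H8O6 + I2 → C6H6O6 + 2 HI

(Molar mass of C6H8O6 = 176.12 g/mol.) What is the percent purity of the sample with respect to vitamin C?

n(I2) per titration = 0.01323 × 0.05087 = 6.730 × 10^-4 mol
n(C6H8O6) in each aliquot = 6.730 × 10^-4 mol (1:1 ratio)
n(C6H8O6) in the whole flask = 6.730 × 10^-4 × 250.0/10.00 = 0.01683 mol
mass of C6H8O6 = 0.01683 × 176.12 = 2.963 g
% C6H8O6 = 2.963 / 3.409 × 100 = 86.92 %

86.92 %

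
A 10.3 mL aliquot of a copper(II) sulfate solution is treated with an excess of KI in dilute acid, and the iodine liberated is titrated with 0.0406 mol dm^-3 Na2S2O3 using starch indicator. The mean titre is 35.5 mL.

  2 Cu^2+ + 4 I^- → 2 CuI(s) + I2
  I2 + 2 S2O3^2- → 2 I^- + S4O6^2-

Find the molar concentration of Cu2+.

n(S2O3^2-) = 0.0355 × 0.0406 = 1.44 × 10^-3 mol
n(I2) = n(S2O3^2-)/2 = 7.21 × 10^-4 mol
From the 2:1 ratio, n(Cu2+) in the aliquot = 2/1 × 7.21 × 10^-4 = 1.44 × 10^-3 mol
[Cu2+] = 1.44 × 10^-3 / 0.0103 = 0.140 mol/L

0.140 mol/L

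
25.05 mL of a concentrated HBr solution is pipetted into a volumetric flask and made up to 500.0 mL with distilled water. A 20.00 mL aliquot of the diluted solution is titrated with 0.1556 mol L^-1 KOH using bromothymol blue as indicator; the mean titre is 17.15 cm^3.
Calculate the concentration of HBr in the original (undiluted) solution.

2.663 mol/L

HBr + KOH → KBr + H2O
n(KOH) = 0.01715 × 0.1556 = 2.669 × 10^-3 mol
n(HBr) in the aliquot = 2.669 × 10^-3 mol (1:1 ratio)
[HBr]_dilute = 2.669 × 10^-3 / 0.02000 = 0.1334 mol/L
Dilution factor = 500.0 / 25.05 = 19.96
[HBr]_stock = 0.1334 × 19.96 = 2.663 mol/L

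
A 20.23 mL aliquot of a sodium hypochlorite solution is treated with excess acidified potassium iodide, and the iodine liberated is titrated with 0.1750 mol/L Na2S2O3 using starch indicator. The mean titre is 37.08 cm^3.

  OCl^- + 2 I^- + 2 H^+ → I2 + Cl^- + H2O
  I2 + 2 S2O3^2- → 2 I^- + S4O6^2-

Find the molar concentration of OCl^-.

0.1604 mol/L

n(S2O3^2-) = 0.03708 × 0.1750 = 6.489 × 10^-3 mol
n(I2) = n(S2O3^2-)/2 = 3.244 × 10^-3 mol
n(OCl^-) in the aliquot = 3.244 × 10^-3 mol (1:1 ratio)
[OCl^-] = 3.244 × 10^-3 / 0.02023 = 0.1604 mol/L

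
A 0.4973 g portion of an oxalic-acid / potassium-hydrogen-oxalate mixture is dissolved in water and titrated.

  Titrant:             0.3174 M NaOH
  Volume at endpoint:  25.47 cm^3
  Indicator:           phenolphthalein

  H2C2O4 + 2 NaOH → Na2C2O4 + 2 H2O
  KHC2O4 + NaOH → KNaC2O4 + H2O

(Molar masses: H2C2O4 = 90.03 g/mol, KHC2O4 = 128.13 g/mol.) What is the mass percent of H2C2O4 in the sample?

58.65 %

n(NaOH) = 0.02547 × 0.3174 = 8.084 × 10^-3 mol
Let x = n(H2C2O4), y = n(KHC2O4).
Titrant: 2x + 1y = 8.084 × 10^-3;  mass: 90.03x + 128.13y = 0.4973
Solving, x = 3.240 × 10^-3 mol, y = 1.605 × 10^-3 mol
mass of H2C2O4 = 3.240 × 10^-3 × 90.03 = 0.2917 g
% H2C2O4 = 0.2917 / 0.4973 × 100 = 58.65 %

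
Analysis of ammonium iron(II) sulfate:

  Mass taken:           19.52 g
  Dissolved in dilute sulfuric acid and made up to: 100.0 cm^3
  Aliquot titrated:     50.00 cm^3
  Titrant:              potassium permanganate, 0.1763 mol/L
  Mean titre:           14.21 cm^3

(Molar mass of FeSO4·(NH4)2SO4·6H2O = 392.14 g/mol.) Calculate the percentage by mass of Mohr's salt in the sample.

50.33 %

MnO4^- + 5 Fe^2+ + 8 H^+ → Mn^2+ + 5 Fe^3+ + 4 H2O
n(KMnO4) per titration = 0.01421 × 0.1763 = 2.505 × 10^-3 mol
From the 5:1 ratio, n(FeSO4·(NH4)2SO4·6H2O) in each aliquot = 5/1 × 2.505 × 10^-3 = 0.01253 mol
n(FeSO4·(NH4)2SO4·6H2O) in the whole flask = 0.01253 × 100.0/50.00 = 0.02505 mol
mass of FeSO4·(NH4)2SO4·6H2O = 0.02505 × 392.14 = 9.824 g
% FeSO4·(NH4)2SO4·6H2O = 9.824 / 19.52 × 100 = 50.33 %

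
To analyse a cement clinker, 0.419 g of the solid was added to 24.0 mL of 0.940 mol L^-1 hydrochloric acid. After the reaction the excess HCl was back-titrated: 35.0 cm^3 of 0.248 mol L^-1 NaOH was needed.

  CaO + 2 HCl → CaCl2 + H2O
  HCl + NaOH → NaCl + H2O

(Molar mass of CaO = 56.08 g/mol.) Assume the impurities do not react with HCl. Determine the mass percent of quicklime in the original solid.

n(HCl) added = 0.0240 × 0.940 = 0.0226 mol
n(NaOH) used in back-titration = 0.0350 × 0.248 = 8.68 × 10^-3 mol
n(HCl) left over = 8.68 × 10^-3 mol (1:1 ratio)
n(HCl) consumed by analyte = 0.0226 − 8.68 × 10^-3 = 0.0139 mol
From the 1:2 ratio, n(CaO) = 1/2 × 0.0139 = 6.94 × 10^-3 mol
mass of CaO = 6.94 × 10^-3 × 56.08 = 0.389 g
% CaO = 0.389 / 0.419 × 100 = 92.9 %

92.9 %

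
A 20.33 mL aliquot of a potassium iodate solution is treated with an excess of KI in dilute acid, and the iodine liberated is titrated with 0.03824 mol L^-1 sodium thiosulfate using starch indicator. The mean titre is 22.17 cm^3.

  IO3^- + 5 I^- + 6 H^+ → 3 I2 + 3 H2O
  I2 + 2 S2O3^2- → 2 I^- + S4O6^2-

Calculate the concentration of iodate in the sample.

0.006950 mol/L

n(S2O3^2-) = 0.02217 × 0.03824 = 8.478 × 10^-4 mol
n(I2) = n(S2O3^2-)/2 = 4.239 × 10^-4 mol
From the 1:3 ratio, n(IO3^-) in the aliquot = 1/3 × 4.239 × 10^-4 = 1.413 × 10^-4 mol
[IO3^-] = 1.413 × 10^-4 / 0.02033 = 0.006950 mol/L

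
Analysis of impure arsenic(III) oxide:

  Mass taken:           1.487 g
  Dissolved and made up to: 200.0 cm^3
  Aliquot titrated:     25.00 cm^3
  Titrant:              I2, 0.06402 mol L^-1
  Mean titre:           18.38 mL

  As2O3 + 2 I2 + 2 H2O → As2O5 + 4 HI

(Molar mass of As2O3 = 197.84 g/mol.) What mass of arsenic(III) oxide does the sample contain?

n(I2) per titration = 0.01838 × 0.06402 = 1.177 × 10^-3 mol
From the 1:2 ratio, n(As2O3) in each aliquot = 1/2 × 1.177 × 10^-3 = 5.883 × 10^-4 mol
n(As2O3) in the whole flask = 5.883 × 10^-4 × 200.0/25.00 = 4.707 × 10^-3 mol
mass of As2O3 = 4.707 × 10^-3 × 197.84 = 0.9312 g

0.9312 g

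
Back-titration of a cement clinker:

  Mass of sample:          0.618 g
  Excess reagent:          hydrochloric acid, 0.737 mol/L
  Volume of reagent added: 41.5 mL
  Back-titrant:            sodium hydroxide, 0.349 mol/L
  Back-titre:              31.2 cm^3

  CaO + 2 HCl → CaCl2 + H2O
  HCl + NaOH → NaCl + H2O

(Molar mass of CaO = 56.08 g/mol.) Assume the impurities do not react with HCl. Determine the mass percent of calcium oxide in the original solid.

n(HCl) added = 0.0415 × 0.737 = 0.0306 mol
n(NaOH) used in back-titration = 0.0312 × 0.349 = 0.0109 mol
n(HCl) left over = 0.0109 mol (1:1 ratio)
n(HCl) consumed by analyte = 0.0306 − 0.0109 = 0.0197 mol
From the 1:2 ratio, n(CaO) = 1/2 × 0.0197 = 9.85 × 10^-3 mol
mass of CaO = 9.85 × 10^-3 × 56.08 = 0.552 g
% CaO = 0.552 / 0.618 × 100 = 89.4 %

89.4 %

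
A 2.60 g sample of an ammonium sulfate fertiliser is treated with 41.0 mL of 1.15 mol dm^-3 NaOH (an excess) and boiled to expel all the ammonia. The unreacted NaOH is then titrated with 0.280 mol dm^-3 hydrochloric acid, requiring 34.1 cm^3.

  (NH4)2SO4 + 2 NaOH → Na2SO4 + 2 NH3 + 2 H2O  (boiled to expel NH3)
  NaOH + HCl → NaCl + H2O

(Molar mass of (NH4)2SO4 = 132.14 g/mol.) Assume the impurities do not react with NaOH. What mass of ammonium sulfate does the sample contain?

2.48 g

n(NaOH) added = 0.0410 × 1.15 = 0.0471 mol
n(HCl) used in back-titration = 0.0341 × 0.280 = 9.55 × 10^-3 mol
n(NaOH) left over = 9.55 × 10^-3 mol (1:1 ratio)
n(NaOH) consumed by analyte = 0.0471 − 9.55 × 10^-3 = 0.0376 mol
From the 1:2 ratio, n((NH4)2SO4) = 1/2 × 0.0376 = 0.0188 mol
mass of (NH4)2SO4 = 0.0188 × 132.14 = 2.48 g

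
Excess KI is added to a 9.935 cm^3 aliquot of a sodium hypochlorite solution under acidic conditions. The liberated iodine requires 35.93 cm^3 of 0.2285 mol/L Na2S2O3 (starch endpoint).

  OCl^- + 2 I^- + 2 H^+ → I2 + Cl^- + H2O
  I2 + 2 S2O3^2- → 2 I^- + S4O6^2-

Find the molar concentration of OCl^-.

n(S2O3^2-) = 0.03593 × 0.2285 = 8.210 × 10^-3 mol
n(I2) = n(S2O3^2-)/2 = 4.105 × 10^-3 mol
n(OCl^-) in the aliquot = 4.105 × 10^-3 mol (1:1 ratio)
[OCl^-] = 4.105 × 10^-3 / 0.009935 = 0.4132 mol/L

0.4132 mol/L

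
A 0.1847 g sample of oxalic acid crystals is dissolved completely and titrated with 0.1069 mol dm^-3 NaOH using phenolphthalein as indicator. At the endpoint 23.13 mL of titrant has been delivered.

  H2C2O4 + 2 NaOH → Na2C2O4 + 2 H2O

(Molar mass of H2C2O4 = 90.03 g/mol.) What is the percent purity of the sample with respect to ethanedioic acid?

n(NaOH) = 0.02313 L × 0.1069 mol/L = 2.473 × 10^-3 mol
From the 1:2 ratio, n(H2C2O4) = 1/2 × 2.473 × 10^-3 = 1.236 × 10^-3 mol
mass of H2C2O4 = 1.236 × 10^-3 × 90.03 g/mol = 0.1113 g
% H2C2O4 = 0.1113 / 0.1847 × 100 = 60.26 %

60.26 %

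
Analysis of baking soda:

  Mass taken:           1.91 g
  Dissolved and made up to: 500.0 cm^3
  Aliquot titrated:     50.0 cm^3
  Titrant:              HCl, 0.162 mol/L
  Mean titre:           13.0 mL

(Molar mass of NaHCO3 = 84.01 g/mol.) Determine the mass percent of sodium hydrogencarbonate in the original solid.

NaHCO3 + HCl → NaCl + H2O + CO2
n(HCl) per titration = 0.0130 × 0.162 = 2.11 × 10^-3 mol
n(NaHCO3) in each aliquot = 2.11 × 10^-3 mol (1:1 ratio)
n(NaHCO3) in the whole flask = 2.11 × 10^-3 × 500.0/50.0 = 0.0211 mol
mass of NaHCO3 = 0.0211 × 84.01 = 1.77 g
% NaHCO3 = 1.77 / 1.91 × 100 = 92.6 %

92.6 %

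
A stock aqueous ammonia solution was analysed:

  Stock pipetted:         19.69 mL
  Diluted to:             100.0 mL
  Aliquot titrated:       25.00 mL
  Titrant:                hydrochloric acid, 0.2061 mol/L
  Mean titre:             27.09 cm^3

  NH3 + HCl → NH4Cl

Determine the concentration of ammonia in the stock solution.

n(HCl) = 0.02709 × 0.2061 = 5.583 × 10^-3 mol
n(NH3) in the aliquot = 5.583 × 10^-3 mol (1:1 ratio)
[NH3]_dilute = 5.583 × 10^-3 / 0.02500 = 0.2233 mol/L
Dilution factor = 100.0 / 19.69 = 5.079
[NH3]_stock = 0.2233 × 5.079 = 1.134 mol/L

1.134 mol/L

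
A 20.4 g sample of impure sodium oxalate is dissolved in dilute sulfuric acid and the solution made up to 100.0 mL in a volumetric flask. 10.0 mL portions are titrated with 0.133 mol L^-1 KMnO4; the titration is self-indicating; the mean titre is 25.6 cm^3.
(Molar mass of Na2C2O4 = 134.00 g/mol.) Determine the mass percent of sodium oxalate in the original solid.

55.9 %

2 MnO4^- + 5 C2O4^2- + 16 H^+ → 2 Mn^2+ + 10 CO2 + 8 H2O
n(KMnO4) per titration = 0.0256 × 0.133 = 3.40 × 10^-3 mol
From the 5:2 ratio, n(Na2C2O4) in each aliquot = 5/2 × 3.40 × 10^-3 = 8.51 × 10^-3 mol
n(Na2C2O4) in the whole flask = 8.51 × 10^-3 × 100.0/10.0 = 0.0851 mol
mass of Na2C2O4 = 0.0851 × 134.00 = 11.4 g
% Na2C2O4 = 11.4 / 20.4 × 100 = 55.9 %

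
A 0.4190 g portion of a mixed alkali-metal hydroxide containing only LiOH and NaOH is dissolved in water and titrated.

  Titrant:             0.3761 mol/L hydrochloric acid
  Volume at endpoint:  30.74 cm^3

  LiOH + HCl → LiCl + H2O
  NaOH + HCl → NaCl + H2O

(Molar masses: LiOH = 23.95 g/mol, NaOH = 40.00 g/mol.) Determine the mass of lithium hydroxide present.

0.06484 g

n(HCl) = 0.03074 × 0.3761 = 0.01156 mol
Let x = n(LiOH), y = n(NaOH).
Titrant: 1x + 1y = 0.01156;  mass: 23.95x + 40.00y = 0.4190
Solving, x = 2.707 × 10^-3 mol, y = 8.854 × 10^-3 mol
mass of LiOH = 2.707 × 10^-3 × 23.95 = 0.06484 g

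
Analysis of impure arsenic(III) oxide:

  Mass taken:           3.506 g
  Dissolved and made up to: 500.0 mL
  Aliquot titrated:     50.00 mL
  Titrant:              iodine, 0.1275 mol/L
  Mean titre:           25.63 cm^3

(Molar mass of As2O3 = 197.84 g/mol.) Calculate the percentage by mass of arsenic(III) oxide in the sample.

92.20 %

As2O3 + 2 I2 + 2 H2O → As2O5 + 4 HI
n(I2) per titration = 0.02563 × 0.1275 = 3.268 × 10^-3 mol
From the 1:2 ratio, n(As2O3) in each aliquot = 1/2 × 3.268 × 10^-3 = 1.634 × 10^-3 mol
n(As2O3) in the whole flask = 1.634 × 10^-3 × 500.0/50.00 = 0.01634 mol
mass of As2O3 = 0.01634 × 197.84 = 3.233 g
% As2O3 = 3.233 / 3.506 × 100 = 92.20 %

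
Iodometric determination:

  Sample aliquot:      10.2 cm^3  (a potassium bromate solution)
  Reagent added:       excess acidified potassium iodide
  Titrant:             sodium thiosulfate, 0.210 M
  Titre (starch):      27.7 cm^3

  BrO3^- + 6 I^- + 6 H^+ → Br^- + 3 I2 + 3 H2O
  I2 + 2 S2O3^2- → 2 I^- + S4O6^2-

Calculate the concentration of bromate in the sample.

n(S2O3^2-) = 0.0277 × 0.210 = 5.82 × 10^-3 mol
n(I2) = n(S2O3^2-)/2 = 2.91 × 10^-3 mol
From the 1:3 ratio, n(BrO3^-) in the aliquot = 1/3 × 2.91 × 10^-3 = 9.69 × 10^-4 mol
[BrO3^-] = 9.69 × 10^-4 / 0.0102 = 0.0950 mol/L

0.0950 M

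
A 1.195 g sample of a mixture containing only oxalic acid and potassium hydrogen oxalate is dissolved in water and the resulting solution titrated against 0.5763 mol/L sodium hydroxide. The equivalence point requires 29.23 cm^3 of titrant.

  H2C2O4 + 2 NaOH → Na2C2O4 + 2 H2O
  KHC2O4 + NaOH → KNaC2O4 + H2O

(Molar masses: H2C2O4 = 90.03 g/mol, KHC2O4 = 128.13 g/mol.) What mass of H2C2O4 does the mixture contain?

n(NaOH) = 0.02923 × 0.5763 = 0.01685 mol
Let x = n(H2C2O4), y = n(KHC2O4).
Titrant: 2x + 1y = 0.01685;  mass: 90.03x + 128.13y = 1.195
Solving, x = 5.795 × 10^-3 mol, y = 5.254 × 10^-3 mol
mass of H2C2O4 = 5.795 × 10^-3 × 90.03 = 0.5218 g

0.5218 g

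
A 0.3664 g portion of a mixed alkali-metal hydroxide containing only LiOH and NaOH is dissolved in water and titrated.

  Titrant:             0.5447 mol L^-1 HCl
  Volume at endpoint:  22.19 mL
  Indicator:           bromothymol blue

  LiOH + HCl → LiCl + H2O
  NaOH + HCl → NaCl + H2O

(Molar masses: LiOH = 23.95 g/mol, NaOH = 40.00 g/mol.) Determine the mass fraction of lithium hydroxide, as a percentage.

47.68 %

n(HCl) = 0.02219 × 0.5447 = 0.01209 mol
Let x = n(LiOH), y = n(NaOH).
Titrant: 1x + 1y = 0.01209;  mass: 23.95x + 40.00y = 0.3664
Solving, x = 7.294 × 10^-3 mol, y = 4.792 × 10^-3 mol
mass of LiOH = 7.294 × 10^-3 × 23.95 = 0.1747 g
% LiOH = 0.1747 / 0.3664 × 100 = 47.68 %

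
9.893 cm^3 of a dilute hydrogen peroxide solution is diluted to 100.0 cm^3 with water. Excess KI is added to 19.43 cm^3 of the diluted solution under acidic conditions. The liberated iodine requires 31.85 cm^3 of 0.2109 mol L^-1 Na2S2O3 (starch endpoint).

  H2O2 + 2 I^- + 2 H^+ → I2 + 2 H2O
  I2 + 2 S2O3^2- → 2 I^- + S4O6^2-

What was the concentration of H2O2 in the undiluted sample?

n(S2O3^2-) = 0.03185 × 0.2109 = 6.717 × 10^-3 mol
n(I2) = n(S2O3^2-)/2 = 3.359 × 10^-3 mol
n(H2O2) in the aliquot = 3.359 × 10^-3 mol (1:1 ratio)
[H2O2]_dilute = 3.359 × 10^-3 / 0.01943 = 0.1729 mol/L
[H2O2]_original = 0.1729 × 100.0/9.893 = 1.747 mol/L

1.747 mol/L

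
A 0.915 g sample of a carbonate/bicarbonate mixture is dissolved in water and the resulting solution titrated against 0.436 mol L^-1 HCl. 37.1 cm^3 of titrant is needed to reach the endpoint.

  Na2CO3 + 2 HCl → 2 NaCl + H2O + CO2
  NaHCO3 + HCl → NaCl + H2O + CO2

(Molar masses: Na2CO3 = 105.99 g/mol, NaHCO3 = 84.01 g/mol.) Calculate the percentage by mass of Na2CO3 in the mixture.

82.9 %

n(HCl) = 0.0371 × 0.436 = 0.0162 mol
Let x = n(Na2CO3), y = n(NaHCO3).
Titrant: 2x + 1y = 0.0162;  mass: 105.99x + 84.01y = 0.915
Solving, x = 7.16 × 10^-3 mol, y = 1.86 × 10^-3 mol
mass of Na2CO3 = 7.16 × 10^-3 × 105.99 = 0.759 g
% Na2CO3 = 0.759 / 0.915 × 100 = 82.9 %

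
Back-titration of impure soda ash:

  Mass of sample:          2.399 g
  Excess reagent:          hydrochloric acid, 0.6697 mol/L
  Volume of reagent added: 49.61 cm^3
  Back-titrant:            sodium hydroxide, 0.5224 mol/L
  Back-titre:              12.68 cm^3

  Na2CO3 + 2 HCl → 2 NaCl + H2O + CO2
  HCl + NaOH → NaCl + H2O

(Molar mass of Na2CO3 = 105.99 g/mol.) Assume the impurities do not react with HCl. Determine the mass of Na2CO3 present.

n(HCl) added = 0.04961 × 0.6697 = 0.03322 mol
n(NaOH) used in back-titration = 0.01268 × 0.5224 = 6.624 × 10^-3 mol
n(HCl) left over = 6.624 × 10^-3 mol (1:1 ratio)
n(HCl) consumed by analyte = 0.03322 − 6.624 × 10^-3 = 0.02660 mol
From the 1:2 ratio, n(Na2CO3) = 1/2 × 0.02660 = 0.01330 mol
mass of Na2CO3 = 0.01330 × 105.99 = 1.410 g

1.410 g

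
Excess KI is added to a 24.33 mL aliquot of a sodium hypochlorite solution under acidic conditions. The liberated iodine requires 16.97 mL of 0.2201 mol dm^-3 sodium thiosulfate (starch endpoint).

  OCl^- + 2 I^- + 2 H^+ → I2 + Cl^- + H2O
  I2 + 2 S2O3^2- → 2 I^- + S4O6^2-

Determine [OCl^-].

0.07676 mol/L

n(S2O3^2-) = 0.01697 × 0.2201 = 3.735 × 10^-3 mol
n(I2) = n(S2O3^2-)/2 = 1.868 × 10^-3 mol
n(OCl^-) in the aliquot = 1.868 × 10^-3 mol (1:1 ratio)
[OCl^-] = 1.868 × 10^-3 / 0.02433 = 0.07676 mol/L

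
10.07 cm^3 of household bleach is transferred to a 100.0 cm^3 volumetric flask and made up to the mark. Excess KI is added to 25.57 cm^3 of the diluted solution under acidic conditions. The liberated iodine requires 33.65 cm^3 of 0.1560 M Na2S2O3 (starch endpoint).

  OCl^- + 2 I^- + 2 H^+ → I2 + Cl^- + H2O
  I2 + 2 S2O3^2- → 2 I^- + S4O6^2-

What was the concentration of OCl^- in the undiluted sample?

n(S2O3^2-) = 0.03365 × 0.1560 = 5.249 × 10^-3 mol
n(I2) = n(S2O3^2-)/2 = 2.625 × 10^-3 mol
n(OCl^-) in the aliquot = 2.625 × 10^-3 mol (1:1 ratio)
[OCl^-]_dilute = 2.625 × 10^-3 / 0.02557 = 0.1026 mol/L
[OCl^-]_original = 0.1026 × 100.0/10.07 = 1.019 mol/L

1.019 M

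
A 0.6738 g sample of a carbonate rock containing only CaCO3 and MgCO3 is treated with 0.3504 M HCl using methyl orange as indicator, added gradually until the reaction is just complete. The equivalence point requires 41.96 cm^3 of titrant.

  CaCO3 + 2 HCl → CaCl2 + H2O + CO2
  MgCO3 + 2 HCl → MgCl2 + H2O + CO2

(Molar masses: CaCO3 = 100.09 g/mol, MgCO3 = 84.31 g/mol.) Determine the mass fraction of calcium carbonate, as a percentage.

n(HCl) = 0.04196 × 0.3504 = 0.01470 mol
Let x = n(CaCO3), y = n(MgCO3).
Titrant: 2x + 2y = 0.01470;  mass: 100.09x + 84.31y = 0.6738
Solving, x = 3.422 × 10^-3 mol, y = 3.929 × 10^-3 mol
mass of CaCO3 = 3.422 × 10^-3 × 100.09 = 0.3425 g
% CaCO3 = 0.3425 / 0.6738 × 100 = 50.84 %

50.84 %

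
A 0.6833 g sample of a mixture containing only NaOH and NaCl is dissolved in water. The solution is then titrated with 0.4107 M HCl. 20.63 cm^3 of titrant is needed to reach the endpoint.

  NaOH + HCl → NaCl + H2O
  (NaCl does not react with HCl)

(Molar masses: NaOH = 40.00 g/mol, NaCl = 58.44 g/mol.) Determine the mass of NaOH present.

n(HCl) = 0.02063 × 0.4107 = 8.473 × 10^-3 mol
Let x = n(NaOH), y = n(NaCl).
Titrant: 1x = 8.473 × 10^-3;  mass: 40.00x + 58.44y = 0.6833
Solving, x = 8.473 × 10^-3 mol, y = 5.893 × 10^-3 mol
mass of NaOH = 8.473 × 10^-3 × 40.00 = 0.3389 g

0.3389 g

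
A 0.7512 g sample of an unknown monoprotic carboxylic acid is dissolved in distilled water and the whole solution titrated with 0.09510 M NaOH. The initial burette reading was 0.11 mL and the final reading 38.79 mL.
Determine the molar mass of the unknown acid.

n(NaOH) = 0.03868 L × 0.09510 mol/L = 3.678 × 10^-3 mol
n(HA) = 3.678 × 10^-3 mol (1:1 ratio)
M = m / n = 0.7512 g / 3.678 × 10^-3 mol = 204.2 g/mol

204.2 g/mol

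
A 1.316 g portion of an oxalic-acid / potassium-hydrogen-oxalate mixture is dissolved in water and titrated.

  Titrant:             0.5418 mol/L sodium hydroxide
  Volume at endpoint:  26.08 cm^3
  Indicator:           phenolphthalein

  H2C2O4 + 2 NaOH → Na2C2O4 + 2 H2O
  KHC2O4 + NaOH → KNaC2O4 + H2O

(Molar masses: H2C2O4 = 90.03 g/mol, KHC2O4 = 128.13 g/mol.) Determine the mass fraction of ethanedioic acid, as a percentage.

n(NaOH) = 0.02608 × 0.5418 = 0.01413 mol
Let x = n(H2C2O4), y = n(KHC2O4).
Titrant: 2x + 1y = 0.01413;  mass: 90.03x + 128.13y = 1.316
Solving, x = 2.975 × 10^-3 mol, y = 8.181 × 10^-3 mol
mass of H2C2O4 = 2.975 × 10^-3 × 90.03 = 0.2678 g
% H2C2O4 = 0.2678 / 1.316 × 100 = 20.35 %

20.35 %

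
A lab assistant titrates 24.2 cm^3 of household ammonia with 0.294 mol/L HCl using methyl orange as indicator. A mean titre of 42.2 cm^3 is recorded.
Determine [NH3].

0.513 mol/L

NH3 + HCl → NH4Cl
n(HCl) = 0.0422 L × 0.294 mol/L = 0.0124 mol
n(NH3) = 0.0124 mol (1:1 mole ratio)
[NH3] = 0.0124 mol / 0.0242 L = 0.513 mol/L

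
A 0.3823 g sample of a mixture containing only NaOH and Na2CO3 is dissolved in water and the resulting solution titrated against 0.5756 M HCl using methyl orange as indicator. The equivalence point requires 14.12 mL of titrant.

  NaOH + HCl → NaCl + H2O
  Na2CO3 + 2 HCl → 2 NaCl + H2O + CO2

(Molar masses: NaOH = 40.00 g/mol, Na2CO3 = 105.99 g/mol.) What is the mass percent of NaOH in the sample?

38.98 %

n(HCl) = 0.01412 × 0.5756 = 8.127 × 10^-3 mol
Let x = n(NaOH), y = n(Na2CO3).
Titrant: 1x + 2y = 8.127 × 10^-3;  mass: 40.00x + 105.99y = 0.3823
Solving, x = 3.726 × 10^-3 mol, y = 2.201 × 10^-3 mol
mass of NaOH = 3.726 × 10^-3 × 40.00 = 0.1490 g
% NaOH = 0.1490 / 0.3823 × 100 = 38.98 %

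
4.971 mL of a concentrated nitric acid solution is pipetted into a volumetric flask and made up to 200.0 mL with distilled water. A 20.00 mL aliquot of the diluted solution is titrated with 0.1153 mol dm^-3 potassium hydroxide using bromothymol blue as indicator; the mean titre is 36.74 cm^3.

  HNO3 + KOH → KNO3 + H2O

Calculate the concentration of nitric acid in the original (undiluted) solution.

8.522 mol/L

n(KOH) = 0.03674 × 0.1153 = 4.236 × 10^-3 mol
n(HNO3) in the aliquot = 4.236 × 10^-3 mol (1:1 ratio)
[HNO3]_dilute = 4.236 × 10^-3 / 0.02000 = 0.2118 mol/L
Dilution factor = 200.0 / 4.971 = 40.23
[HNO3]_stock = 0.2118 × 40.23 = 8.522 mol/L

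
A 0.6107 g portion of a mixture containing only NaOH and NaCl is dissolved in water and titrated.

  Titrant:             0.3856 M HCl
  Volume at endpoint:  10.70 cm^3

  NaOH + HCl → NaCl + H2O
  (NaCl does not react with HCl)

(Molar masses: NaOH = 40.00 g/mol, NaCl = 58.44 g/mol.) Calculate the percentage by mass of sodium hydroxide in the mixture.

n(HCl) = 0.01070 × 0.3856 = 4.126 × 10^-3 mol
Let x = n(NaOH), y = n(NaCl).
Titrant: 1x = 4.126 × 10^-3;  mass: 40.00x + 58.44y = 0.6107
Solving, x = 4.126 × 10^-3 mol, y = 7.626 × 10^-3 mol
mass of NaOH = 4.126 × 10^-3 × 40.00 = 0.1650 g
% NaOH = 0.1650 / 0.6107 × 100 = 27.02 %

27.02 %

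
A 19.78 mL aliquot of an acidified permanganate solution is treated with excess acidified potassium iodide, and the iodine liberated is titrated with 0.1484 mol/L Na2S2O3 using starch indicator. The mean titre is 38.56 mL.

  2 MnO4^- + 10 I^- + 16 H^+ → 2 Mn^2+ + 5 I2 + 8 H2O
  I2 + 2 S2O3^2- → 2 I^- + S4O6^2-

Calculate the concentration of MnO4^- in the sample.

n(S2O3^2-) = 0.03856 × 0.1484 = 5.722 × 10^-3 mol
n(I2) = n(S2O3^2-)/2 = 2.861 × 10^-3 mol
From the 2:5 ratio, n(MnO4^-) in the aliquot = 2/5 × 2.861 × 10^-3 = 1.144 × 10^-3 mol
[MnO4^-] = 1.144 × 10^-3 / 0.01978 = 0.05786 mol/L

0.05786 mol/L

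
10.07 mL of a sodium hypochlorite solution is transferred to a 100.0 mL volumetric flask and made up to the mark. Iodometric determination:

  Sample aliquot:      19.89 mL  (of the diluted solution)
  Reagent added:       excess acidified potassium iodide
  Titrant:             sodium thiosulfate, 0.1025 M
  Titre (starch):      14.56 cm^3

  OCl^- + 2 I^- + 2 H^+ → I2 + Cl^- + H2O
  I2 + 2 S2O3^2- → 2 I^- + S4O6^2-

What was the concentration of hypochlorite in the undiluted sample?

n(S2O3^2-) = 0.01456 × 0.1025 = 1.492 × 10^-3 mol
n(I2) = n(S2O3^2-)/2 = 7.462 × 10^-4 mol
n(OCl^-) in the aliquot = 7.462 × 10^-4 mol (1:1 ratio)
[OCl^-]_dilute = 7.462 × 10^-4 / 0.01989 = 0.03752 mol/L
[OCl^-]_original = 0.03752 × 100.0/10.07 = 0.3726 mol/L

0.3726 M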